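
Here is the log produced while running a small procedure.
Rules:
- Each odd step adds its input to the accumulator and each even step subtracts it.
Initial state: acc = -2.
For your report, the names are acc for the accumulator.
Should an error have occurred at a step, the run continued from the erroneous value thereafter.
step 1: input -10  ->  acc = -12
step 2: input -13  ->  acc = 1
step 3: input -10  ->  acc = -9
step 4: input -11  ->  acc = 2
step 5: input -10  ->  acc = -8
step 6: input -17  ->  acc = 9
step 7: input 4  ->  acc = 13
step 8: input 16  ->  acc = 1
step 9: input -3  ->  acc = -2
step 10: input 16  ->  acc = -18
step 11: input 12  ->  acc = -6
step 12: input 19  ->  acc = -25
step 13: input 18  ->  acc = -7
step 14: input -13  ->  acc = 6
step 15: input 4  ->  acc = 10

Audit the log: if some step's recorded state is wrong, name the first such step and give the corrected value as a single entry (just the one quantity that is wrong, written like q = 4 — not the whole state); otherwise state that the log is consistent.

Recomputing the run from the initial state:
step 1: acc = -12
step 2: acc = 1
step 3: acc = -9
step 4: acc = 2
step 5: acc = -8
step 6: acc = 9
step 7: acc = 13
step 8: acc = -3
step 9: acc = -6
step 10: acc = -22
step 11: acc = -10
step 12: acc = -29
step 13: acc = -11
step 14: acc = 2
step 15: acc = 6
The first disagreement with the log is at step 8, where the value should be acc = -3.

step 8, acc = -3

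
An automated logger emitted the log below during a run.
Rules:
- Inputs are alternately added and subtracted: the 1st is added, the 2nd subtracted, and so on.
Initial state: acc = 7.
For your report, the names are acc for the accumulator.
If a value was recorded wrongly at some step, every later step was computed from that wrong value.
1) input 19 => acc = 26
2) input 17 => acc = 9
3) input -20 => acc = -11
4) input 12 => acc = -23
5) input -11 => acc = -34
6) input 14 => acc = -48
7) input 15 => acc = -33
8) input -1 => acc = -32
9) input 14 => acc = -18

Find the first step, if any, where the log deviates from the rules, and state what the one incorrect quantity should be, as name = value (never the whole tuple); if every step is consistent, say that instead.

no error

Step 1: acc = 7 + 19 = 26 — confirmed correct.
Step 2: acc = 26 - 17 = 9 — confirmed correct.
Step 3: acc = 9 + -20 = -11 — consistent with the log.
Step 4: acc = -11 - 12 = -23 — agrees with the log.
Step 5: acc = -23 + -11 = -34 — in agreement.
Step 6: acc = -34 - 14 = -48 — matches.
Step 7: acc = -48 + 15 = -33 — in agreement.
Step 8: acc = -33 - -1 = -32 — same as recorded.
Step 9: acc = -32 + 14 = -18 — agrees with the log.
All entries verified; no error found.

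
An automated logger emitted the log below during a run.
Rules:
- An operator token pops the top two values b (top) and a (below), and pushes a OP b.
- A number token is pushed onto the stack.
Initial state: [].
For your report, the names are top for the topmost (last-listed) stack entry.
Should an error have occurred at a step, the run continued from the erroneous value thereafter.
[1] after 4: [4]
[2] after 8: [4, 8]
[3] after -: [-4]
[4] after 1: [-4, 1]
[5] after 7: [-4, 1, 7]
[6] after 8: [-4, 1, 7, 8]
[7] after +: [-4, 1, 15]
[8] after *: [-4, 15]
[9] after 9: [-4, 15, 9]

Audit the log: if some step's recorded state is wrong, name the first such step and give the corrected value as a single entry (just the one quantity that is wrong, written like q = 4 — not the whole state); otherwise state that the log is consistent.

no error

1. push 4: top = 4 (same as recorded)
2. push 8: top = 8 (confirmed correct)
3. 4 - 8 = -4 (checks out)
4. push 1: top = 1 (checks out)
5. push 7: top = 7 (exactly as logged)
6. push 8: top = 8 (no discrepancy)
7. 7 + 8 = 15 (in agreement)
8. 1 * 15 = 15 (consistent with the log)
9. push 9: top = 9 (consistent with the log)
No step deviates from the rules.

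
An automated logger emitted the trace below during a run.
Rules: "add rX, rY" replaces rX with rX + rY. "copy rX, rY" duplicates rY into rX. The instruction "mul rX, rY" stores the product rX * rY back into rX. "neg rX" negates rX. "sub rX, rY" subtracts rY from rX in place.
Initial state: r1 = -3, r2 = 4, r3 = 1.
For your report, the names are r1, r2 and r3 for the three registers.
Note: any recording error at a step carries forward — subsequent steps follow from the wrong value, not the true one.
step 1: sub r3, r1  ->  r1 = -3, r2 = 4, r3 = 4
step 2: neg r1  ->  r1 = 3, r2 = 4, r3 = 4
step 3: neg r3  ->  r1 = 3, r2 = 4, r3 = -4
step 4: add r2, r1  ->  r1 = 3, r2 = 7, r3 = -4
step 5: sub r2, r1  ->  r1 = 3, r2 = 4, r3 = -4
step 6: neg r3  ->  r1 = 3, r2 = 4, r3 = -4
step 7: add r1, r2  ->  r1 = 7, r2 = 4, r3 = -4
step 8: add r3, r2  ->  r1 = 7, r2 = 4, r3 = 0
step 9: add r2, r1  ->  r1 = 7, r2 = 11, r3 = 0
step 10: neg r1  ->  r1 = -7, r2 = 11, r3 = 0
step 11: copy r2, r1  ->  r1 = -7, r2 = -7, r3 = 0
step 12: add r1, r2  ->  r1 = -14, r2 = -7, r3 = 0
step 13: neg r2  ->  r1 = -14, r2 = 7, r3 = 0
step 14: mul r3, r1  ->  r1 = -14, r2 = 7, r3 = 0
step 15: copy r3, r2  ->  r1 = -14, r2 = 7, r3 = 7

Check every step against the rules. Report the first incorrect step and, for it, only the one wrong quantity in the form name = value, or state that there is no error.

step 6, r3 = 4

Recomputing the run from the initial state:
step 1: r1 = -3, r2 = 4, r3 = 4
step 2: r1 = 3, r2 = 4, r3 = 4
step 3: r1 = 3, r2 = 4, r3 = -4
step 4: r1 = 3, r2 = 7, r3 = -4
step 5: r1 = 3, r2 = 4, r3 = -4
step 6: r1 = 3, r2 = 4, r3 = 4
step 7: r1 = 7, r2 = 4, r3 = 4
step 8: r1 = 7, r2 = 4, r3 = 8
step 9: r1 = 7, r2 = 11, r3 = 8
step 10: r1 = -7, r2 = 11, r3 = 8
step 11: r1 = -7, r2 = -7, r3 = 8
step 12: r1 = -14, r2 = -7, r3 = 8
step 13: r1 = -14, r2 = 7, r3 = 8
step 14: r1 = -14, r2 = 7, r3 = -112
step 15: r1 = -14, r2 = 7, r3 = 7
The first disagreement with the trace is at step 6, where the value should be r3 = 4.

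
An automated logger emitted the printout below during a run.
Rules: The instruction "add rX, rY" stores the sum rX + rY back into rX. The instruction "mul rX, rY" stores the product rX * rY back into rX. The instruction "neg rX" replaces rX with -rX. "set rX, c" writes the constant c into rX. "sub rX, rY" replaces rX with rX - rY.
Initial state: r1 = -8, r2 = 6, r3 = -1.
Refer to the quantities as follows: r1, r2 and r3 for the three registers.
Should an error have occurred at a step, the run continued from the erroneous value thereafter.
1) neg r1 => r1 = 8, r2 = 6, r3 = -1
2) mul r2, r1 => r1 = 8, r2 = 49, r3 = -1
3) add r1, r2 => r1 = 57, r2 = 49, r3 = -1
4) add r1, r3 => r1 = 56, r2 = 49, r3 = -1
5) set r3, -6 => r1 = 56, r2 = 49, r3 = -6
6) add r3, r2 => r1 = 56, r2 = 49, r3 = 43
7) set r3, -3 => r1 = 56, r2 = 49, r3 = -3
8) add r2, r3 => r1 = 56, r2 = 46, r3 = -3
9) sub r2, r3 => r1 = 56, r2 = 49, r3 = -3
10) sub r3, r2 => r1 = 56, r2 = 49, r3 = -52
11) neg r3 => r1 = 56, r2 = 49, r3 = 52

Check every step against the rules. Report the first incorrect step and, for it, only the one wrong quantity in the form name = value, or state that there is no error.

Step 1: r1 = -(-8) = 8 — no discrepancy.
Step 2: r2 = 6 * 8 = 48 — the recorded entry deviates here.
First incorrect step: 2; the correct value is r2 = 48.

step 2, r2 = 48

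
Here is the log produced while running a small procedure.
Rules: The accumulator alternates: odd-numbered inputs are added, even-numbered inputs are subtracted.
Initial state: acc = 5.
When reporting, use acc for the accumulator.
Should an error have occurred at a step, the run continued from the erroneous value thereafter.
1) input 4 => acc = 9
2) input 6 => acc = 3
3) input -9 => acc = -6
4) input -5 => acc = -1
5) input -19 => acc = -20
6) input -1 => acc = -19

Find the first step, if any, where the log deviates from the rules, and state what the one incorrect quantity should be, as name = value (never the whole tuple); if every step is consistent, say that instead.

no error

Recomputing the run from the initial state:
step 1: acc = 9
step 2: acc = 3
step 3: acc = -6
step 4: acc = -1
step 5: acc = -20
step 6: acc = -19
This matches the log at every step.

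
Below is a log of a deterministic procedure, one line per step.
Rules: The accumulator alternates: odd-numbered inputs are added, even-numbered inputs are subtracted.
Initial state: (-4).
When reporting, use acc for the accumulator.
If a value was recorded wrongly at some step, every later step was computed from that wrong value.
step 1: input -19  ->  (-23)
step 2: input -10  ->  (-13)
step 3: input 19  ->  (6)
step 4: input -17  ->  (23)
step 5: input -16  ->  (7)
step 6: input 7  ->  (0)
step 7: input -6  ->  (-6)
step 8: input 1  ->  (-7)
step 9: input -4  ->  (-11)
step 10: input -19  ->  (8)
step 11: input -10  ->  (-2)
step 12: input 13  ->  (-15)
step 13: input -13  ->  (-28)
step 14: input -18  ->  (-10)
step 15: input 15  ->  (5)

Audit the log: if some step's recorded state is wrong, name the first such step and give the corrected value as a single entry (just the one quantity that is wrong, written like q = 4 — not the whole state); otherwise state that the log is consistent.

no error

1. acc = -4 + -19 = -23 (checks out)
2. acc = -23 - -10 = -13 (same as recorded)
3. acc = -13 + 19 = 6 (no discrepancy)
4. acc = 6 - -17 = 23 (verified)
5. acc = 23 + -16 = 7 (in agreement)
6. acc = 7 - 7 = 0 (consistent with the log)
7. acc = 0 + -6 = -6 (confirmed correct)
8. acc = -6 - 1 = -7 (confirmed correct)
9. acc = -7 + -4 = -11 (same as recorded)
10. acc = -11 - -19 = 8 (same as recorded)
11. acc = 8 + -10 = -2 (no discrepancy)
12. acc = -2 - 13 = -15 (same as recorded)
13. acc = -15 + -13 = -28 (agrees with the log)
14. acc = -28 - -18 = -10 (agrees with the log)
15. acc = -10 + 15 = 5 (verified)
The recomputation confirms every line.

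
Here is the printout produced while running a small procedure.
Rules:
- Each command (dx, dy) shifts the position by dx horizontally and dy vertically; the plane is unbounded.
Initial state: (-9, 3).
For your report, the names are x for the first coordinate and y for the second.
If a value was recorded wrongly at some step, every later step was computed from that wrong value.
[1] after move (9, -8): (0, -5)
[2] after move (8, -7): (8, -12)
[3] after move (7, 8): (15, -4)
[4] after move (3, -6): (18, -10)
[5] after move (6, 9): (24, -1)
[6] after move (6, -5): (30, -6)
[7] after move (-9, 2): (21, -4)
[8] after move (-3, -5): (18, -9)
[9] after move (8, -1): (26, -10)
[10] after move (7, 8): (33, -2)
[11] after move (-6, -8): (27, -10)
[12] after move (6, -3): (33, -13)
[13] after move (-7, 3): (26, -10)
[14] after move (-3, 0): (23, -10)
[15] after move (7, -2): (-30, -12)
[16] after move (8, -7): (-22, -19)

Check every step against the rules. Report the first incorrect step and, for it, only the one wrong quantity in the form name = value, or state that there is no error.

1. x = -9 + (9) = 0, y = 3 + (-8) = -5 (exactly as logged)
2. x = 0 + (8) = 8, y = -5 + (-7) = -12 (checks out)
3. x = 8 + (7) = 15, y = -12 + (8) = -4 (in agreement)
4. x = 15 + (3) = 18, y = -4 + (-6) = -10 (verified)
5. x = 18 + (6) = 24, y = -10 + (9) = -1 (verified)
6. x = 24 + (6) = 30, y = -1 + (-5) = -6 (exactly as logged)
7. x = 30 + (-9) = 21, y = -6 + (2) = -4 (matches)
8. x = 21 + (-3) = 18, y = -4 + (-5) = -9 (in agreement)
9. x = 18 + (8) = 26, y = -9 + (-1) = -10 (exactly as logged)
10. x = 26 + (7) = 33, y = -10 + (8) = -2 (matches)
11. x = 33 + (-6) = 27, y = -2 + (-8) = -10 (in agreement)
12. x = 27 + (6) = 33, y = -10 + (-3) = -13 (same as recorded)
13. x = 33 + (-7) = 26, y = -13 + (3) = -10 (consistent with the printout)
14. x = 26 + (-3) = 23, y = -10 + (0) = -10 (checks out)
15. x = 23 + (7) = 30, y = -10 + (-2) = -12 (the printout has a different value)
Step 15 is the first one off; corrected, x = 30.

step 15, x = 30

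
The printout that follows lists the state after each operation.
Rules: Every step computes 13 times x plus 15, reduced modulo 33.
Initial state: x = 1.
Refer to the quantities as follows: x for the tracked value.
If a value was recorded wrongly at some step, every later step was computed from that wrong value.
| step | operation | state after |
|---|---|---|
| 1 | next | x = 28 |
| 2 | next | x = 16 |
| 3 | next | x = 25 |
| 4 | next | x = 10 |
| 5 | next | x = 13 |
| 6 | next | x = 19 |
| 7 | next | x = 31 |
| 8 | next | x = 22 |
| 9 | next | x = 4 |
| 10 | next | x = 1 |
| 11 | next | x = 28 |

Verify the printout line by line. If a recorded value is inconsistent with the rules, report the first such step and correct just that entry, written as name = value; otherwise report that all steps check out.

no error

step 1: x = (13*1 + 15) mod 33 = 28 -> exactly as logged
step 2: x = (13*28 + 15) mod 33 = 16 -> exactly as logged
step 3: x = (13*16 + 15) mod 33 = 25 -> consistent with the printout
step 4: x = (13*25 + 15) mod 33 = 10 -> checks out
step 5: x = (13*10 + 15) mod 33 = 13 -> in agreement
step 6: x = (13*13 + 15) mod 33 = 19 -> same as recorded
step 7: x = (13*19 + 15) mod 33 = 31 -> in agreement
step 8: x = (13*31 + 15) mod 33 = 22 -> in agreement
step 9: x = (13*22 + 15) mod 33 = 4 -> same as recorded
step 10: x = (13*4 + 15) mod 33 = 1 -> agrees with the printout
step 11: x = (13*1 + 15) mod 33 = 28 -> confirmed correct
Nothing is out of place; the run is error-free.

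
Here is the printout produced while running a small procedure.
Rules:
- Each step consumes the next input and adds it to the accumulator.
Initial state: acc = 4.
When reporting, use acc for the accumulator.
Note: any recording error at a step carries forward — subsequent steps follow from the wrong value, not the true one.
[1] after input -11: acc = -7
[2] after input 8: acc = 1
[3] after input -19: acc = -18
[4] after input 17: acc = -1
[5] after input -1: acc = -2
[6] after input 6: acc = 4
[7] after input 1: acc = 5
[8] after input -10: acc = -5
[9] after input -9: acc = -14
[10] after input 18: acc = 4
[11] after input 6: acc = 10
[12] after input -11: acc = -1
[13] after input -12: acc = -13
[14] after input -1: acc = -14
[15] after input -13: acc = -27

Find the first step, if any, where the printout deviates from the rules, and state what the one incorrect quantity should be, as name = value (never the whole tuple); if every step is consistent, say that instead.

no error

Recomputing the run from the initial state:
step 1: acc = -7
step 2: acc = 1
step 3: acc = -18
step 4: acc = -1
step 5: acc = -2
step 6: acc = 4
step 7: acc = 5
step 8: acc = -5
step 9: acc = -14
step 10: acc = 4
step 11: acc = 10
step 12: acc = -1
step 13: acc = -13
step 14: acc = -14
step 15: acc = -27
This matches the printout at every step.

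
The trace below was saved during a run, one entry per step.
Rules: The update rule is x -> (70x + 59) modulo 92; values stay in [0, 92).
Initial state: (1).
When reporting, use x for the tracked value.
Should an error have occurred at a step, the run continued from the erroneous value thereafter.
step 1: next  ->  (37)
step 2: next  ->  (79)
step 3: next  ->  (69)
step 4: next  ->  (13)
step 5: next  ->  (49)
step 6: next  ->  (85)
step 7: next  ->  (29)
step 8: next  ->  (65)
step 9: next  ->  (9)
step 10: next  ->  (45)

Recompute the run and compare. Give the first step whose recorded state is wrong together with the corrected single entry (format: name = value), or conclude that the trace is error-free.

step 1: x = (70*1 + 59) mod 92 = 37 -> no discrepancy
step 2: x = (70*37 + 59) mod 92 = 73 -> the trace disagrees here
The earliest wrong entry is at step 2: it should read x = 73.

step 2, x = 73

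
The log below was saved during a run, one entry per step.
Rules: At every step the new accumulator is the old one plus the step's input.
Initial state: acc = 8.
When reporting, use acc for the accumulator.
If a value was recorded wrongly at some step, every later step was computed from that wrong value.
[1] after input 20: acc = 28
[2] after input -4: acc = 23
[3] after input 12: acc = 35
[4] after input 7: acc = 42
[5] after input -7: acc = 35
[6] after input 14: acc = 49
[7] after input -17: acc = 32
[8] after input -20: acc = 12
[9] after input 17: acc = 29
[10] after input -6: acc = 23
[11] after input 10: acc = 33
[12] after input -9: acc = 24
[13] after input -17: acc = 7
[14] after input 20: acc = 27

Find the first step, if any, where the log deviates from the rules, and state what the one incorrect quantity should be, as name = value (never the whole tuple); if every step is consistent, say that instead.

1. acc = 8 + 20 = 28 (consistent with the log)
2. acc = 28 + -4 = 24 (the log disagrees here)
First deviation found at step 2; the corrected entry is acc = 24.

step 2, acc = 24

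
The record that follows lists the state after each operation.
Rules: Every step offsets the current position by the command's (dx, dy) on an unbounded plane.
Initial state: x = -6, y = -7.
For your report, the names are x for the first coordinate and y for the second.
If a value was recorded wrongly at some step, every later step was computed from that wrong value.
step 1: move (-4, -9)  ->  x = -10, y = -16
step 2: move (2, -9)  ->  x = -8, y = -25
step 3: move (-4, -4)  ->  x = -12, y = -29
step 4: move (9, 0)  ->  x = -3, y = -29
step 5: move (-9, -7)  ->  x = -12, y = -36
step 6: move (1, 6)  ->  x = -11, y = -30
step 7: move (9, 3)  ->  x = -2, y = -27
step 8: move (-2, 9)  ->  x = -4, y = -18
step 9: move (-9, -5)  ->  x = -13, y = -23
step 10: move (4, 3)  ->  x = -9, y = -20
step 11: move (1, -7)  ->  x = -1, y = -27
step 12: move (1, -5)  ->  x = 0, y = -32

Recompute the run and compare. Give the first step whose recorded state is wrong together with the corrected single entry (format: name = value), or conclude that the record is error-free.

Step 1: x = -6 + (-4) = -10, y = -7 + (-9) = -16 — matches.
Step 2: x = -10 + (2) = -8, y = -16 + (-9) = -25 — in agreement.
Step 3: x = -8 + (-4) = -12, y = -25 + (-4) = -29 — verified.
Step 4: x = -12 + (9) = -3, y = -29 + (0) = -29 — in agreement.
Step 5: x = -3 + (-9) = -12, y = -29 + (-7) = -36 — same as recorded.
Step 6: x = -12 + (1) = -11, y = -36 + (6) = -30 — verified.
Step 7: x = -11 + (9) = -2, y = -30 + (3) = -27 — in agreement.
Step 8: x = -2 + (-2) = -4, y = -27 + (9) = -18 — consistent with the record.
Step 9: x = -4 + (-9) = -13, y = -18 + (-5) = -23 — same as recorded.
Step 10: x = -13 + (4) = -9, y = -23 + (3) = -20 — agrees with the record.
Step 11: x = -9 + (1) = -8, y = -20 + (-7) = -27 — the recorded entry deviates here.
Step 11 is the first one off; corrected, x = -8.

step 11, x = -8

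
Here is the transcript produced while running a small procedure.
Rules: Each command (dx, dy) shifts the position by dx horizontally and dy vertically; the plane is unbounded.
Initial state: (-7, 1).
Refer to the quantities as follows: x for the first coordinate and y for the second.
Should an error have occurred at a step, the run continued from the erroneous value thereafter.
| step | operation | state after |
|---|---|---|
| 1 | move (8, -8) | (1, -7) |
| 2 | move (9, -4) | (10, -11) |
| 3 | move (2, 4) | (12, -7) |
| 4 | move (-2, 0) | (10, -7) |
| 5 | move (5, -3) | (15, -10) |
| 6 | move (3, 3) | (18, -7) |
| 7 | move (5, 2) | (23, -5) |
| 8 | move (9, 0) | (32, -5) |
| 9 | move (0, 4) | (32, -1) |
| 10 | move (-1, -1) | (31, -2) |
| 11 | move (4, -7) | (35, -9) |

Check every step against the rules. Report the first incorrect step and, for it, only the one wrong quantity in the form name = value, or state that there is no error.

step 1: x = -7 + (8) = 1, y = 1 + (-8) = -7 -> matches
step 2: x = 1 + (9) = 10, y = -7 + (-4) = -11 -> in agreement
step 3: x = 10 + (2) = 12, y = -11 + (4) = -7 -> in agreement
step 4: x = 12 + (-2) = 10, y = -7 + (0) = -7 -> confirmed correct
step 5: x = 10 + (5) = 15, y = -7 + (-3) = -10 -> no discrepancy
step 6: x = 15 + (3) = 18, y = -10 + (3) = -7 -> confirmed correct
step 7: x = 18 + (5) = 23, y = -7 + (2) = -5 -> matches
step 8: x = 23 + (9) = 32, y = -5 + (0) = -5 -> matches
step 9: x = 32 + (0) = 32, y = -5 + (4) = -1 -> in agreement
step 10: x = 32 + (-1) = 31, y = -1 + (-1) = -2 -> agrees with the transcript
step 11: x = 31 + (4) = 35, y = -2 + (-7) = -9 -> confirmed correct
Each recorded entry agrees with the recomputation.

no error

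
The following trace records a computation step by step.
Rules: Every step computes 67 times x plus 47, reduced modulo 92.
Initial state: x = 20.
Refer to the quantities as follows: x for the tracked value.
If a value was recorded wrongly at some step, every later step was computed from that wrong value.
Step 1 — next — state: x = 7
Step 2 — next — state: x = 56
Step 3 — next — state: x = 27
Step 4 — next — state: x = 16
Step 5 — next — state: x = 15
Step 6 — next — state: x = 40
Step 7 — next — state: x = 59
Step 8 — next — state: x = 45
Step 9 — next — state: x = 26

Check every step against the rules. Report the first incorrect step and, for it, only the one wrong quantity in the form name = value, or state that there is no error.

Recomputing the run from the initial state:
step 1: x = 7
step 2: x = 56
step 3: x = 27
step 4: x = 16
step 5: x = 15
step 6: x = 40
step 7: x = 59
step 8: x = 44
step 9: x = 51
The first disagreement with the trace is at step 8, where the value should be x = 44.

step 8, x = 44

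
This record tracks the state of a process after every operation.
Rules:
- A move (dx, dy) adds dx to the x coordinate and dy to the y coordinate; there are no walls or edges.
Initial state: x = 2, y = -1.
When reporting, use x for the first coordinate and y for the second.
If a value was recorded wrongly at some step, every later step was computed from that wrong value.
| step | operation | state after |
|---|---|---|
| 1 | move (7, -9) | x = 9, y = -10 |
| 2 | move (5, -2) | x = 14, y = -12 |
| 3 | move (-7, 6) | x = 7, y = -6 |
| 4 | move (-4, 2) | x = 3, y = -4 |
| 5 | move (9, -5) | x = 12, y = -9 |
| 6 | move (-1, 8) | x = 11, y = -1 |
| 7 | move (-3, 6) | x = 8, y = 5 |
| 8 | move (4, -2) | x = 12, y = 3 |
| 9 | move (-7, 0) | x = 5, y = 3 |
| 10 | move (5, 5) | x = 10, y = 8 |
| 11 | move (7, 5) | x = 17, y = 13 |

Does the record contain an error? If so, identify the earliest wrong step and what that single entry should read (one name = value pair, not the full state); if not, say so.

no error

Recomputing the run from the initial state:
step 1: x = 9, y = -10
step 2: x = 14, y = -12
step 3: x = 7, y = -6
step 4: x = 3, y = -4
step 5: x = 12, y = -9
step 6: x = 11, y = -1
step 7: x = 8, y = 5
step 8: x = 12, y = 3
step 9: x = 5, y = 3
step 10: x = 10, y = 8
step 11: x = 17, y = 13
This matches the record at every step.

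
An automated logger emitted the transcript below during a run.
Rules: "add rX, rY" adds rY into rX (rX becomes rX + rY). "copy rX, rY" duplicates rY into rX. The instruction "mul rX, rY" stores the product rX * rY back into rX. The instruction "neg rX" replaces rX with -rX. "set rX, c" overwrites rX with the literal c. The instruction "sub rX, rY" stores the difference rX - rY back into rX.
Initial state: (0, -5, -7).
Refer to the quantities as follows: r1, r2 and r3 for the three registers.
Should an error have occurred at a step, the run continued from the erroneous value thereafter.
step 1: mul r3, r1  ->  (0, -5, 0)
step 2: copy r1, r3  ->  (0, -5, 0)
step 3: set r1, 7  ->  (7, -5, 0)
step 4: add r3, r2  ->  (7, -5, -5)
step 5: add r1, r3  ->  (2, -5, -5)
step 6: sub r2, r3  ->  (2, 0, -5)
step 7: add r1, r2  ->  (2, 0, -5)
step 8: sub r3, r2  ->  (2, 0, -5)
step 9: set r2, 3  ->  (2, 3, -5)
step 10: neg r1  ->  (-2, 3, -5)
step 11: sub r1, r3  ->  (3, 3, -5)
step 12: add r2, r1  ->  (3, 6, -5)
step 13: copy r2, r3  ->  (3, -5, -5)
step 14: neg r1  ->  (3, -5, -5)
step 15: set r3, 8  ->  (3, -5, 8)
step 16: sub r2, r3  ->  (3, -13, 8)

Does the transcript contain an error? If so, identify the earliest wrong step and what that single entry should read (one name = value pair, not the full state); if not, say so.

Step 1: r3 = -7 * 0 = 0 — matches.
Step 2: r1 = 0 — agrees with the transcript.
Step 3: r1 = 7 — matches.
Step 4: r3 = 0 + -5 = -5 — checks out.
Step 5: r1 = 7 + -5 = 2 — agrees with the transcript.
Step 6: r2 = -5 - -5 = 0 — checks out.
Step 7: r1 = 2 + 0 = 2 — confirmed correct.
Step 8: r3 = -5 - 0 = -5 — same as recorded.
Step 9: r2 = 3 — consistent with the transcript.
Step 10: r1 = -(2) = -2 — consistent with the transcript.
Step 11: r1 = -2 - -5 = 3 — confirmed correct.
Step 12: r2 = 3 + 3 = 6 — verified.
Step 13: r2 = -5 — checks out.
Step 14: r1 = -(3) = -3 — the transcript has a different value.
The audit stops at step 14: the recorded entry is wrong and should be r1 = -3.

step 14, r1 = -3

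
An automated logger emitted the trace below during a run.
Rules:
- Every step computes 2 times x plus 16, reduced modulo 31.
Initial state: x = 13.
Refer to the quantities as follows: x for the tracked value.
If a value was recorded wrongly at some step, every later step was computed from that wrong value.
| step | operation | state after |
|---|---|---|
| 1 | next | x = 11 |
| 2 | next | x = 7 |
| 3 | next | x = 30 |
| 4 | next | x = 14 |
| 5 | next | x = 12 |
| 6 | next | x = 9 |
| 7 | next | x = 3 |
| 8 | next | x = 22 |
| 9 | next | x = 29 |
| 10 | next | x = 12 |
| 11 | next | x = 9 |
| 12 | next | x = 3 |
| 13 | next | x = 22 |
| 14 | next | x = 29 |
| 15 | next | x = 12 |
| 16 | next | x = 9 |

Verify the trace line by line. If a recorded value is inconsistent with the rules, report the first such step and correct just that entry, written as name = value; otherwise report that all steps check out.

1. x = (2*13 + 16) mod 31 = 11 (checks out)
2. x = (2*11 + 16) mod 31 = 7 (matches)
3. x = (2*7 + 16) mod 31 = 30 (confirmed correct)
4. x = (2*30 + 16) mod 31 = 14 (checks out)
5. x = (2*14 + 16) mod 31 = 13 (first mismatch against the trace)
Step 5 is the first one off; corrected, x = 13.

step 5, x = 13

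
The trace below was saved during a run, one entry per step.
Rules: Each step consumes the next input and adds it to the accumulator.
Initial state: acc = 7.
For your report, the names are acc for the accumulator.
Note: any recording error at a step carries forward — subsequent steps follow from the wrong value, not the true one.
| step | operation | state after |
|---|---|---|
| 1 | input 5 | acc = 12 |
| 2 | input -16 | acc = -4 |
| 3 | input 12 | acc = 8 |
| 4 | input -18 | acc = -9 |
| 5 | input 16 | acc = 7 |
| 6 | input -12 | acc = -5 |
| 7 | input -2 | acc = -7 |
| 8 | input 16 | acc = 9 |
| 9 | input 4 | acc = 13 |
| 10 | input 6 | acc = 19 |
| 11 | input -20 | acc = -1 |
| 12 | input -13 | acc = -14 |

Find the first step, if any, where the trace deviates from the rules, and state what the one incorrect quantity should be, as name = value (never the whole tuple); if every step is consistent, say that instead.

step 1: acc = 7 + 5 = 12 -> no discrepancy
step 2: acc = 12 + -16 = -4 -> checks out
step 3: acc = -4 + 12 = 8 -> agrees with the trace
step 4: acc = 8 + -18 = -10 -> the entry is off here
That makes step 4 the first incorrect line — acc = -10 is what it should show.

step 4, acc = -10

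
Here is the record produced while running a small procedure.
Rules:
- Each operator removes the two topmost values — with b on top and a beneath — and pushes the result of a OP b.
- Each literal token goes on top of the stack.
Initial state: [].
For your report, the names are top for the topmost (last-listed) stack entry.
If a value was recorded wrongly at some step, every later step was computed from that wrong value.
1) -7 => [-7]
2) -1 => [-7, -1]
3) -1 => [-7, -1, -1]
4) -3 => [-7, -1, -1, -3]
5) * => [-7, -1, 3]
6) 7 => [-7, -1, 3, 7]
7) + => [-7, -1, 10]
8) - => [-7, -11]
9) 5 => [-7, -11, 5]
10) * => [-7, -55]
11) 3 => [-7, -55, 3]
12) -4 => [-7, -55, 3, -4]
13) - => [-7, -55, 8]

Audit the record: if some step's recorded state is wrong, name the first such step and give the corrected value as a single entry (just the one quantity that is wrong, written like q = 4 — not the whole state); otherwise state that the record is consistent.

1. push -7: top = -7 (verified)
2. push -1: top = -1 (exactly as logged)
3. push -1: top = -1 (consistent with the record)
4. push -3: top = -3 (checks out)
5. -1 * -3 = 3 (same as recorded)
6. push 7: top = 7 (agrees with the record)
7. 3 + 7 = 10 (same as recorded)
8. -1 - 10 = -11 (consistent with the record)
9. push 5: top = 5 (matches)
10. -11 * 5 = -55 (confirmed correct)
11. push 3: top = 3 (consistent with the record)
12. push -4: top = -4 (checks out)
13. 3 - -4 = 7 (the record disagrees here)
First deviation found at step 13; the corrected entry is top = 7.

step 13, top = 7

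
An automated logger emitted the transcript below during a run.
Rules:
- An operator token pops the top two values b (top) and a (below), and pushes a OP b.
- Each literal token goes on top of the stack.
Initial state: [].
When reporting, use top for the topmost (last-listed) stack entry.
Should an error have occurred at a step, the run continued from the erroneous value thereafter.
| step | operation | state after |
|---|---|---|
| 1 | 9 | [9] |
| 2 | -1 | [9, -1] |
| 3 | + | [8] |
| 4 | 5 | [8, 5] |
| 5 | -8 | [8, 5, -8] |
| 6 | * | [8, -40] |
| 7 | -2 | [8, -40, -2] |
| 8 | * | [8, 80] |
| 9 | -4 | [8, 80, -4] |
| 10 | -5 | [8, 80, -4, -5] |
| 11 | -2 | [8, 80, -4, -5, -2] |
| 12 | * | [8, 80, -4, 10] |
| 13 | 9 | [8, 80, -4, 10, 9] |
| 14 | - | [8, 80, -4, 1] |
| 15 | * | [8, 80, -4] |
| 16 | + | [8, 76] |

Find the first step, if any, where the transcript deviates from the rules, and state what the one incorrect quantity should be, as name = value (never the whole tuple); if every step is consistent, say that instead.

no error

Recomputing the run from the initial state:
step 1: [9]
step 2: [9, -1]
step 3: [8]
step 4: [8, 5]
step 5: [8, 5, -8]
step 6: [8, -40]
step 7: [8, -40, -2]
step 8: [8, 80]
step 9: [8, 80, -4]
step 10: [8, 80, -4, -5]
step 11: [8, 80, -4, -5, -2]
step 12: [8, 80, -4, 10]
step 13: [8, 80, -4, 10, 9]
step 14: [8, 80, -4, 1]
step 15: [8, 80, -4]
step 16: [8, 76]
This matches the transcript at every step.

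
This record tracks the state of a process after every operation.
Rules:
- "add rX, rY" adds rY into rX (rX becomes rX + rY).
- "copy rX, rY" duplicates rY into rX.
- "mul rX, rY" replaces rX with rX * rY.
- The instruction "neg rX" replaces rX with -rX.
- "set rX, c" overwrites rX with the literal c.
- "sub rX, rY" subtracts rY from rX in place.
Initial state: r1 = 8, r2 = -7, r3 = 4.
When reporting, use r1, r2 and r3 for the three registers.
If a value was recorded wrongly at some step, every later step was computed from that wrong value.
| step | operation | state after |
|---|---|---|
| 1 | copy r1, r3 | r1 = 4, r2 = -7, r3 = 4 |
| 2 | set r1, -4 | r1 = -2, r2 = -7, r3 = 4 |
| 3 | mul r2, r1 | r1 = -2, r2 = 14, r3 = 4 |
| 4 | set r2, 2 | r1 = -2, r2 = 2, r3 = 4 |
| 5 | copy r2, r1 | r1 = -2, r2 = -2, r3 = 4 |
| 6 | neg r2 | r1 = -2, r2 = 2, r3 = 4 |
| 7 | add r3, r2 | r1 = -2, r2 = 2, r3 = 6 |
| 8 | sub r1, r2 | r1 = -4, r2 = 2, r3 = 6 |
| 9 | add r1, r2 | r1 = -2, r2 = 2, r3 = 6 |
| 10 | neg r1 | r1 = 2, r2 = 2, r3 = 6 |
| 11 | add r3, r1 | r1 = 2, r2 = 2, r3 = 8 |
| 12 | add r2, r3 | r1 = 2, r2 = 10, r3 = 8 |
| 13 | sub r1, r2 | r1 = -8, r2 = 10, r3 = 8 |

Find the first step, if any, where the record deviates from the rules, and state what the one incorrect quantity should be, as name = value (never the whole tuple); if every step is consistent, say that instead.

step 2, r1 = -4

Recomputing the run from the initial state:
step 1: r1 = 4, r2 = -7, r3 = 4
step 2: r1 = -4, r2 = -7, r3 = 4
step 3: r1 = -4, r2 = 28, r3 = 4
step 4: r1 = -4, r2 = 2, r3 = 4
step 5: r1 = -4, r2 = -4, r3 = 4
step 6: r1 = -4, r2 = 4, r3 = 4
step 7: r1 = -4, r2 = 4, r3 = 8
step 8: r1 = -8, r2 = 4, r3 = 8
step 9: r1 = -4, r2 = 4, r3 = 8
step 10: r1 = 4, r2 = 4, r3 = 8
step 11: r1 = 4, r2 = 4, r3 = 12
step 12: r1 = 4, r2 = 16, r3 = 12
step 13: r1 = -12, r2 = 16, r3 = 12
The first disagreement with the record is at step 2, where the value should be r1 = -4.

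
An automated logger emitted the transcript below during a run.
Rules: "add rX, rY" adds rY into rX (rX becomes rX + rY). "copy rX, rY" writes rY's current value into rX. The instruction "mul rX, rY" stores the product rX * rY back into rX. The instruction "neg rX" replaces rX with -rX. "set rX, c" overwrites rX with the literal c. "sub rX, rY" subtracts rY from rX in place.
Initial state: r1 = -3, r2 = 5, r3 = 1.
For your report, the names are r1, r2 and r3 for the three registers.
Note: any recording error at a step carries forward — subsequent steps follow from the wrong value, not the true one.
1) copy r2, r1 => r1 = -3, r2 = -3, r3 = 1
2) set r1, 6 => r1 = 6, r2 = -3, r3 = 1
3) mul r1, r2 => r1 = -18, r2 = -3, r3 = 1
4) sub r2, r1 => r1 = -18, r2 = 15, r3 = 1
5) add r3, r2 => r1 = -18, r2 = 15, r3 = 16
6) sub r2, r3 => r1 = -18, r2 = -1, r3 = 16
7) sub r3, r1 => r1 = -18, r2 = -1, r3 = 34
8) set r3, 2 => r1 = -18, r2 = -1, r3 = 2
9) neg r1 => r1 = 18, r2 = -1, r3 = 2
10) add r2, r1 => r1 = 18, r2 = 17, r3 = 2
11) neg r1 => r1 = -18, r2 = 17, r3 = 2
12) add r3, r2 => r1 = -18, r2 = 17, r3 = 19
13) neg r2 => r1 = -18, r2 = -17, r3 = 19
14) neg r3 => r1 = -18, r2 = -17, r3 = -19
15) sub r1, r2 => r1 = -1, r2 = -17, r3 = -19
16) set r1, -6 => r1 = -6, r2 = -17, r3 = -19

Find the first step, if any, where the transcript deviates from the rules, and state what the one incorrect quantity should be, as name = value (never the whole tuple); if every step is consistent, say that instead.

no error

Step 1: r2 = -3 — no discrepancy.
Step 2: r1 = 6 — confirmed correct.
Step 3: r1 = 6 * -3 = -18 — in agreement.
Step 4: r2 = -3 - -18 = 15 — no discrepancy.
Step 5: r3 = 1 + 15 = 16 — checks out.
Step 6: r2 = 15 - 16 = -1 — same as recorded.
Step 7: r3 = 16 - -18 = 34 — verified.
Step 8: r3 = 2 — consistent with the transcript.
Step 9: r1 = -(-18) = 18 — same as recorded.
Step 10: r2 = -1 + 18 = 17 — no discrepancy.
Step 11: r1 = -(18) = -18 — agrees with the transcript.
Step 12: r3 = 2 + 17 = 19 — no discrepancy.
Step 13: r2 = -(17) = -17 — checks out.
Step 14: r3 = -(19) = -19 — exactly as logged.
Step 15: r1 = -18 - -17 = -1 — in agreement.
Step 16: r1 = -6 — consistent with the transcript.
The whole run recomputes cleanly — no discrepancies.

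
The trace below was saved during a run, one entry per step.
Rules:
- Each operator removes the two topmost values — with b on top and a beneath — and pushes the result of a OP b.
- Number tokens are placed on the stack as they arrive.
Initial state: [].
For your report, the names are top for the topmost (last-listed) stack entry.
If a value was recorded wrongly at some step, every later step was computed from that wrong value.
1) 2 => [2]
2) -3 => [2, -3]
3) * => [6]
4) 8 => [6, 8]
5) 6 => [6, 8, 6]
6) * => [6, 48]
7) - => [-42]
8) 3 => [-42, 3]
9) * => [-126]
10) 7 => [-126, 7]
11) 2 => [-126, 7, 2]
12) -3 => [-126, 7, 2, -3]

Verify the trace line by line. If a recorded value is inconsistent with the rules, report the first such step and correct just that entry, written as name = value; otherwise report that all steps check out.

step 3, top = -6

Recomputing the run from the initial state:
step 1: [2]
step 2: [2, -3]
step 3: [-6]
step 4: [-6, 8]
step 5: [-6, 8, 6]
step 6: [-6, 48]
step 7: [-54]
step 8: [-54, 3]
step 9: [-162]
step 10: [-162, 7]
step 11: [-162, 7, 2]
step 12: [-162, 7, 2, -3]
The first disagreement with the trace is at step 3, where the value should be top = -6.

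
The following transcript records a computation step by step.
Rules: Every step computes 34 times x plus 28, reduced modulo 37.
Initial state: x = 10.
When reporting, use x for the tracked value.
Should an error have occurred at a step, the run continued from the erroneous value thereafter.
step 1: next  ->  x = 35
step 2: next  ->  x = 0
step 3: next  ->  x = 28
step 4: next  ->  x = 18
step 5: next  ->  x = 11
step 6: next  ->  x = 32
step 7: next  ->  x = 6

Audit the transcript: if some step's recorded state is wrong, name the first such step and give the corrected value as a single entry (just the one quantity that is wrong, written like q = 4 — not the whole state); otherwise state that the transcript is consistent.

step 2, x = 34

Step 1: x = (34*10 + 28) mod 37 = 35 — consistent with the transcript.
Step 2: x = (34*35 + 28) mod 37 = 34 — this is not what the transcript shows.
Step 2 is the first one off; corrected, x = 34.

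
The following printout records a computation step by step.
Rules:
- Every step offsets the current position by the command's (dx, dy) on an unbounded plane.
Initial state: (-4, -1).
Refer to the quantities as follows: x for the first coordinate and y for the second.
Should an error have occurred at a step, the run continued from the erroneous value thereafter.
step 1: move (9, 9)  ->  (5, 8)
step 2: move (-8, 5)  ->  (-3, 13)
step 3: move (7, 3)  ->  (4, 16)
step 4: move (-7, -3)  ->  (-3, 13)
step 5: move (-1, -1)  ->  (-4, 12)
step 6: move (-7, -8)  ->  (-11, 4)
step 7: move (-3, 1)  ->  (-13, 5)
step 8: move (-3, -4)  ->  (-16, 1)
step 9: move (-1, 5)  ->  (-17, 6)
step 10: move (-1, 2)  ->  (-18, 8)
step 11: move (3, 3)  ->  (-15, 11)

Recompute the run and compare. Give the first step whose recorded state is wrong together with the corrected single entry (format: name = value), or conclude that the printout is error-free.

step 7, x = -14

1. x = -4 + (9) = 5, y = -1 + (9) = 8 (verified)
2. x = 5 + (-8) = -3, y = 8 + (5) = 13 (in agreement)
3. x = -3 + (7) = 4, y = 13 + (3) = 16 (consistent with the printout)
4. x = 4 + (-7) = -3, y = 16 + (-3) = 13 (agrees with the printout)
5. x = -3 + (-1) = -4, y = 13 + (-1) = 12 (agrees with the printout)
6. x = -4 + (-7) = -11, y = 12 + (-8) = 4 (in agreement)
7. x = -11 + (-3) = -14, y = 4 + (1) = 5 (the printout disagrees here)
First incorrect step: 7; the correct value is x = -14.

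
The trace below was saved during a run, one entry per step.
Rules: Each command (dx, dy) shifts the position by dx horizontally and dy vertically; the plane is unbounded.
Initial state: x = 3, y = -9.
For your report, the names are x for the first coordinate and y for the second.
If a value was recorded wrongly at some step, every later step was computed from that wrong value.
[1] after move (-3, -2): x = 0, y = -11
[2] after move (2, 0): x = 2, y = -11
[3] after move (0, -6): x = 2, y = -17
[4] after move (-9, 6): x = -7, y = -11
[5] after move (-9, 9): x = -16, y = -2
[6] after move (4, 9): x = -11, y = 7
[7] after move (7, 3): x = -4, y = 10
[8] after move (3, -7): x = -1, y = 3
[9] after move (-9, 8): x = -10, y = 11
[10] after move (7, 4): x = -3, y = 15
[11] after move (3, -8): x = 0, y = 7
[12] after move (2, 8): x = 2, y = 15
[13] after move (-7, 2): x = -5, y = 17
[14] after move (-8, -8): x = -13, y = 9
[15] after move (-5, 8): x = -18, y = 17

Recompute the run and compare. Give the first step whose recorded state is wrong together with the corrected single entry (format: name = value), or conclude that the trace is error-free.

step 6, x = -12

Recomputing the run from the initial state:
step 1: x = 0, y = -11
step 2: x = 2, y = -11
step 3: x = 2, y = -17
step 4: x = -7, y = -11
step 5: x = -16, y = -2
step 6: x = -12, y = 7
step 7: x = -5, y = 10
step 8: x = -2, y = 3
step 9: x = -11, y = 11
step 10: x = -4, y = 15
step 11: x = -1, y = 7
step 12: x = 1, y = 15
step 13: x = -6, y = 17
step 14: x = -14, y = 9
step 15: x = -19, y = 17
The first disagreement with the trace is at step 6, where the value should be x = -12.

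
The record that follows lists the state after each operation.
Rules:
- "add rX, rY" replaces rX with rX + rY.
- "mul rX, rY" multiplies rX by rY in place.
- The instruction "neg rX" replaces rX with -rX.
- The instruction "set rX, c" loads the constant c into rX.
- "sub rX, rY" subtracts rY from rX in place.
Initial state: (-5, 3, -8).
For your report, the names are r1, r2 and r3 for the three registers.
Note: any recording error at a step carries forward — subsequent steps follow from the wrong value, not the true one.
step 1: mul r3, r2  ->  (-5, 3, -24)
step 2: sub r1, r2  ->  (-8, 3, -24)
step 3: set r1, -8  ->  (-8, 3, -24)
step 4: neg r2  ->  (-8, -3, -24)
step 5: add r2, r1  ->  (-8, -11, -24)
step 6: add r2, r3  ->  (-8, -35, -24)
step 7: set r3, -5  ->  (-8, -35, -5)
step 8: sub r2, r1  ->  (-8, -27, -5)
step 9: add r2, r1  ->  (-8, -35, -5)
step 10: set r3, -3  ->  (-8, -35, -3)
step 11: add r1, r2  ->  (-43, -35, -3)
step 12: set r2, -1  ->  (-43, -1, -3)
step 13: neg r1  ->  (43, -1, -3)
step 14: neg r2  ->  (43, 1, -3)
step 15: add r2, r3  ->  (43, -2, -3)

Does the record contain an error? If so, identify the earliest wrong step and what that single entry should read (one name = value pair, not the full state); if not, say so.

Recomputing the run from the initial state:
step 1: r1 = -5, r2 = 3, r3 = -24
step 2: r1 = -8, r2 = 3, r3 = -24
step 3: r1 = -8, r2 = 3, r3 = -24
step 4: r1 = -8, r2 = -3, r3 = -24
step 5: r1 = -8, r2 = -11, r3 = -24
step 6: r1 = -8, r2 = -35, r3 = -24
step 7: r1 = -8, r2 = -35, r3 = -5
step 8: r1 = -8, r2 = -27, r3 = -5
step 9: r1 = -8, r2 = -35, r3 = -5
step 10: r1 = -8, r2 = -35, r3 = -3
step 11: r1 = -43, r2 = -35, r3 = -3
step 12: r1 = -43, r2 = -1, r3 = -3
step 13: r1 = 43, r2 = -1, r3 = -3
step 14: r1 = 43, r2 = 1, r3 = -3
step 15: r1 = 43, r2 = -2, r3 = -3
This matches the record at every step.

no error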